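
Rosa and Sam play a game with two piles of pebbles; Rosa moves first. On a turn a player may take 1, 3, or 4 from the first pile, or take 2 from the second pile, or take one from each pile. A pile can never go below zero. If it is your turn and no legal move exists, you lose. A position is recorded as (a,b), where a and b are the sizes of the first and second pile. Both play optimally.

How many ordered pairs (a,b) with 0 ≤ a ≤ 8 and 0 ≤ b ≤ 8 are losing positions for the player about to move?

Classify positions by backward induction: terminal positions (no move available) are L. From any other position, the mover wins iff some move reaches an L.
Every move lowers a or b (never raises either), so fill the grid row by row in increasing a, and left to right within a row: each cell's successors are then already labelled.
      b=0  b=1  b=2  b=3  b=4  b=5  b=6  b=7  b=8
a=0:    L    L    W    W    L    L    W    W    L
a=1:    W    W    W    L    W    W    W    L    W
a=2:    L    L    W    W    W    L    L    W    W
a=3:    W    W    W    L    W    W    W    W    W
a=4:    W    W    L    W    W    W    L    W    W
a=5:    W    W    W    W    L    W    W    W    L
a=6:    W    W    L    W    W    W    W    L    W
a=7:    L    L    W    W    L    L    W    W    W
a=8:    W    W    W    L    W    W    W    L    W
Cells with no legal move (terminal, hence L): (0,0), (0,1).
The remaining L cells, each justified by listing all of its moves:
(0,4): the only move is to (0,2)(W), a W ⇒ L
(0,5): the only move is to (0,3)(W), a W ⇒ L
(0,8): the only move is to (0,6)(W), a W ⇒ L
(1,3): moves to (0,3)(W), (1,1)(W), (0,2)(W); every one is W ⇒ L
(1,7): moves to (0,7)(W), (1,5)(W), (0,6)(W); every one is W ⇒ L
(2,0): the only move is to (1,0)(W), a W ⇒ L
(2,1): moves to (1,1)(W), (1,0)(W); every one is W ⇒ L
(2,5): moves to (1,5)(W), (2,3)(W), (1,4)(W); every one is W ⇒ L
(2,6): moves to (1,6)(W), (2,4)(W), (1,5)(W); every one is W ⇒ L
(3,3): moves to (2,3)(W), (0,3)(W), (3,1)(W), (2,2)(W); every one is W ⇒ L
(4,2): moves to (3,2)(W), (1,2)(W), (0,2)(W), (4,0)(W), (3,1)(W); every one is W ⇒ L
(4,6): moves to (3,6)(W), (1,6)(W), (0,6)(W), (4,4)(W), (3,5)(W); every one is W ⇒ L
(5,4): moves to (4,4)(W), (2,4)(W), (1,4)(W), (5,2)(W), (4,3)(W); every one is W ⇒ L
(5,8): moves to (4,8)(W), (2,8)(W), (1,8)(W), (5,6)(W), (4,7)(W); every one is W ⇒ L
(6,2): moves to (5,2)(W), (3,2)(W), (2,2)(W), (6,0)(W), (5,1)(W); every one is W ⇒ L
(6,7): moves to (5,7)(W), (3,7)(W), (2,7)(W), (6,5)(W), (5,6)(W); every one is W ⇒ L
(7,0): moves to (6,0)(W), (4,0)(W), (3,0)(W); every one is W ⇒ L
(7,1): moves to (6,1)(W), (4,1)(W), (3,1)(W), (6,0)(W); every one is W ⇒ L
(7,4): moves to (6,4)(W), (4,4)(W), (3,4)(W), (7,2)(W), (6,3)(W); every one is W ⇒ L
(7,5): moves to (6,5)(W), (4,5)(W), (3,5)(W), (7,3)(W), (6,4)(W); every one is W ⇒ L
(8,3): moves to (7,3)(W), (5,3)(W), (4,3)(W), (8,1)(W), (7,2)(W); every one is W ⇒ L
(8,7): moves to (7,7)(W), (5,7)(W), (4,7)(W), (8,5)(W), (7,6)(W); every one is W ⇒ L
Every other cell has at least one move into one of the L cells above, so it is W.
L cells per row: a=0: 5, a=1: 2, a=2: 4, a=3: 1, a=4: 2, a=5: 2, a=6: 2, a=7: 4, a=8: 2; total 24.

24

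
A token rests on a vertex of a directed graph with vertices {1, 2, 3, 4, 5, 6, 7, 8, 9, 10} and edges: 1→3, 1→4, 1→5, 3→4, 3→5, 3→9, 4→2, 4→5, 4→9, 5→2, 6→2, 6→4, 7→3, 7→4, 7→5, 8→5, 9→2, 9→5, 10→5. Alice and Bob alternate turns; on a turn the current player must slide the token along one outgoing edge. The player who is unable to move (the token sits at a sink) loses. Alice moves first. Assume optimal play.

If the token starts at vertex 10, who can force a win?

Build the W/L table. Terminal = L. A non-terminal position is W if it has a move to some L; otherwise it is L.
Every edge goes from a vertex to one that appears earlier in the order 2, 5, 9, 4, 6, 3, 7, 1, 10, 8, so processing vertices in that order labels each vertex after all of its successors.
2: no outgoing edge → L
5: can move to 2, which is L ⇒ W
9: can move to 2, which is L ⇒ W
4: can move to 2, which is L ⇒ W
6: can move to 2, which is L ⇒ W
3: moves to 4(W), 9(W), 5(W); every one is W ⇒ L
7: can move to 3, which is L ⇒ W
1: can move to 3, which is L ⇒ W
10: the only move is to 5(W), a W ⇒ L
8: the only move is to 5(W), a W ⇒ L
The starting position 10 is L: whatever Alice does, the opponent receives a W position.

Bob wins.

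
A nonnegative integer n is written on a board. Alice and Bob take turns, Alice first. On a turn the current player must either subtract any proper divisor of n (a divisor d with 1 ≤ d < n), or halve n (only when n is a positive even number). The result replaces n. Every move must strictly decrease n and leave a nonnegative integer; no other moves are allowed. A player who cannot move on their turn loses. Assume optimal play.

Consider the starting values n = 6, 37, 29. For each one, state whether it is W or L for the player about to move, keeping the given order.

Classify positions by backward induction: terminal positions (no move available) are L. From any other position, the mover wins iff some move reaches an L.
n=0: no move → L
n=1: no move → L
n=2: reaches L-position 1 → W
n=3: only reaches 2(W), which is W → L
n=4: reaches L-position 3 → W
n=5: only reaches 4(W), which is W → L
n=6: reaches L-position 3 → W
n=7: only reaches 6(W), which is W → L
n=8: reaches L-position 7 → W
n=9: only reaches 6(W), 8(W), all W → L
n=10: reaches L-position 5 → W
n=11: only reaches 10(W), which is W → L
n=12: reaches L-position 9 → W
n=13: only reaches 12(W), which is W → L
n=14: reaches L-position 7 → W
n=15: only reaches 10(W), 12(W), 14(W), all W → L
n=16: reaches L-position 15 → W
n=17: only reaches 16(W), which is W → L
n=18: reaches L-position 9 → W
n=19: only reaches 18(W), which is W → L
n=20: reaches L-position 15 → W
n=21: only reaches 14(W), 18(W), 20(W), all W → L
n=22: reaches L-position 11 → W
n=23: only reaches 22(W), which is W → L
n=24: reaches L-position 21 → W
n=25: only reaches 20(W), 24(W), all W → L
n=26: reaches L-position 13 → W
n=27: only reaches 18(W), 24(W), 26(W), all W → L
n=28: reaches L-position 21 → W
n=29: only reaches 28(W), which is W → L
n=30: reaches L-position 15 → W
n=31: only reaches 30(W), which is W → L
n=32: reaches L-position 31 → W
n=33: only reaches 22(W), 30(W), 32(W), all W → L
n=34: reaches L-position 17 → W
n=35: only reaches 28(W), 30(W), 34(W), all W → L
n=36: reaches L-position 27 → W
n=37: only reaches 36(W), which is W → L

6: W, 37: L, 29: L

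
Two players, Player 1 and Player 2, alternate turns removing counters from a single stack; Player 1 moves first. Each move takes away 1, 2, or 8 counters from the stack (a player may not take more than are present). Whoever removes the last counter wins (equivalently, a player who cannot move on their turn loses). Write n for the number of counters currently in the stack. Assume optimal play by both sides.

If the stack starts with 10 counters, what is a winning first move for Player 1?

Label each position W (a win for the player to move) or L (a loss). A position with no legal move is L; any other position is W exactly when some move reaches an L, and L when every move reaches a W.
n=0: no move → L
n=1: W (go to 0, an L position)
n=2: W (go to 0, an L position)
n=3: L (options 2(W), 1(W) are all W)
n=4: W (go to 3, an L position)
n=5: W (go to 3, an L position)
n=6: L (options 5(W), 4(W) are all W)
n=7: W (go to 6, an L position)
n=8: W (go to 6, an L position)
n=9: L (options 8(W), 7(W), 1(W) are all W)
n=10: W (go to 9, an L position)
From 10, the L positions reachable in one move are: 9.

Remove 1, leaving 9.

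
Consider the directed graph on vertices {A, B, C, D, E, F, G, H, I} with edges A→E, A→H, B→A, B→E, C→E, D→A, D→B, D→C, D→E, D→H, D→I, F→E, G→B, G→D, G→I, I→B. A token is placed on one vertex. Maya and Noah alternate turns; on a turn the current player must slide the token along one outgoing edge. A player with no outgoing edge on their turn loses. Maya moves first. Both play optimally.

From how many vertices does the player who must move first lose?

3

Label each position W (a win for the player to move) or L (a loss). A position with no legal move is L; any other position is W exactly when some move reaches an L, and L when every move reaches a W.
Every edge goes from a vertex to one that appears earlier in the order E, H, C, A, B, F, I, D, G, so processing vertices in that order labels each vertex after all of its successors.
E: no outgoing edge → L
H: no outgoing edge → L
C: can move to E, which is L ⇒ W
A: can move to H, which is L ⇒ W
B: can move to E, which is L ⇒ W
F: can move to E, which is L ⇒ W
I: the only move is to B(W), a W ⇒ L
D: can move to I, which is L ⇒ W
G: can move to I, which is L ⇒ W
The L vertices are E, H, I; that is 3 in all.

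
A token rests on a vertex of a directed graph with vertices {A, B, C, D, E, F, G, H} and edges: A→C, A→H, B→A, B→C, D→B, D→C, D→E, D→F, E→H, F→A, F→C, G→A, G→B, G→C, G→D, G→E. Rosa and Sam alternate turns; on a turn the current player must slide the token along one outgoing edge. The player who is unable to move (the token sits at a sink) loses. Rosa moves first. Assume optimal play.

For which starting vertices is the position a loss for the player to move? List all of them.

Compute win/loss labels from the base case upward. A position with no move is L. Any other position is W if it can reach an L in one move, else L.
Every edge goes from a vertex to one that appears earlier in the order C, H, A, F, B, E, D, G, so processing vertices in that order labels each vertex after all of its successors.
C: no outgoing edge → L
H: no outgoing edge → L
A: W (go to H, an L position)
F: W (go to C, an L position)
B: W (go to C, an L position)
E: W (go to H, an L position)
D: W (go to C, an L position)
G: W (go to C, an L position)
The losing starting vertices are exactly the entries labelled L in this table (2 of them).

C, H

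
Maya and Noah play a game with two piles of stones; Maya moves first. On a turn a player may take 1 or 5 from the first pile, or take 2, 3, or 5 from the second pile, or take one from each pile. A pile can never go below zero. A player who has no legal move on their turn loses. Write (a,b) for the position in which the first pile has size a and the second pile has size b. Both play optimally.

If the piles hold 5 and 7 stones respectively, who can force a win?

Compute win/loss labels from the base case upward. A position with no move is L. Any other position is W if it can reach an L in one move, else L.
No move ever increases a pile, so every position that can arise here has a ≤ 5 and b ≤ 7; it is enough to label the cells with 0 ≤ a ≤ 5 and 0 ≤ b ≤ 7.
Every move lowers a or b (never raises either), so fill the grid row by row in increasing a, and left to right within a row: each cell's successors are then already labelled.
      b=0  b=1  b=2  b=3  b=4  b=5  b=6  b=7
a=0:    L    L    W    W    W    W    W    L
a=1:    W    W    W    L    L    W    W    W
a=2:    L    L    W    W    W    W    W    L
a=3:    W    W    W    L    L    W    W    W
a=4:    L    L    W    W    W    W    W    L
a=5:    W    W    W    L    L    W    W    W
Cells with no legal move (terminal, hence L): (0,0), (0,1).
The remaining L cells, each justified by listing all of its moves:
(0,7): only reaches (0,5)(W), (0,4)(W), (0,2)(W), all W → L
(1,3): only reaches (0,3)(W), (1,1)(W), (1,0)(W), (0,2)(W), all W → L
(1,4): only reaches (0,4)(W), (1,2)(W), (1,1)(W), (0,3)(W), all W → L
(2,0): only reaches (1,0)(W), which is W → L
(2,1): only reaches (1,1)(W), (1,0)(W), all W → L
(2,7): only reaches (1,7)(W), (2,5)(W), (2,4)(W), (2,2)(W), (1,6)(W), all W → L
(3,3): only reaches (2,3)(W), (3,1)(W), (3,0)(W), (2,2)(W), all W → L
(3,4): only reaches (2,4)(W), (3,2)(W), (3,1)(W), (2,3)(W), all W → L
(4,0): only reaches (3,0)(W), which is W → L
(4,1): only reaches (3,1)(W), (3,0)(W), all W → L
(4,7): only reaches (3,7)(W), (4,5)(W), (4,4)(W), (4,2)(W), (3,6)(W), all W → L
(5,3): only reaches (4,3)(W), (0,3)(W), (5,1)(W), (5,0)(W), (4,2)(W), all W → L
(5,4): only reaches (4,4)(W), (0,4)(W), (5,2)(W), (5,1)(W), (4,3)(W), all W → L
Every other cell has at least one move into one of the L cells above, so it is W.
The starting position (5,7) is W: Maya should move to (4,7), handing over an L position.

Maya wins.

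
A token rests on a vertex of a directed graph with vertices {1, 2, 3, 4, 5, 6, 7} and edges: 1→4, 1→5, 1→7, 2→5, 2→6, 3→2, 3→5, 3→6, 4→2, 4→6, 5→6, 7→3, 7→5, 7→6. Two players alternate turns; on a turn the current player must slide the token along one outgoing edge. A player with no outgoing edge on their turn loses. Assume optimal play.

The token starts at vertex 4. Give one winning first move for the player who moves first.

Build the W/L table. Terminal = L. A non-terminal position is W if it has a move to some L; otherwise it is L.
Every edge goes from a vertex to one that appears earlier in the order 6, 5, 2, 3, 7, 4, 1, so processing vertices in that order labels each vertex after all of its successors.
6: no outgoing edge → L
5: →6(L), so W
2: →6(L), so W
3: →6(L), so W
7: →6(L), so W
4: →6(L), so W
1: →4(W), 7(W), 5(W) — all W, so L
From 4, the L positions reachable in one move are: 6.

Move to 6.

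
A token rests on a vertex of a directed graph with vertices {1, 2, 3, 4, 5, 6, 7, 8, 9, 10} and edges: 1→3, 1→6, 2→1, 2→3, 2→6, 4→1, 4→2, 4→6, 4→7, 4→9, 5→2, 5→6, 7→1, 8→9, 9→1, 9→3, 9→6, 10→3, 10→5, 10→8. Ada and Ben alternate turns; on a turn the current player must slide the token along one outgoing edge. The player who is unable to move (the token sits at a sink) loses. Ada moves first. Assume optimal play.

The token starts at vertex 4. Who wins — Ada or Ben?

Build the W/L table. Terminal = L. A non-terminal position is W if it has a move to some L; otherwise it is L.
Every edge goes from a vertex to one that appears earlier in the order 6, 3, 1, 2, 5, 7, 9, 4, 8, 10, so processing vertices in that order labels each vertex after all of its successors.
6: no outgoing edge → L
3: no outgoing edge → L
1: →3(L), so W
2: →3(L), so W
5: →6(L), so W
7: →1(W) only, which is W, so L
9: →3(L), so W
4: →7(L), so W
8: →9(W) only, which is W, so L
10: →8(L), so W
From 4 Ada can move to 7, reaching an L position.

Ada wins.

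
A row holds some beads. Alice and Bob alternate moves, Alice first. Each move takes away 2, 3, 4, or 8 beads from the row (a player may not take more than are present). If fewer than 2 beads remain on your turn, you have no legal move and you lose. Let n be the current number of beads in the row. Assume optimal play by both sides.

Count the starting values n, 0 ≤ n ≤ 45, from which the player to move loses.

Compute win/loss labels from the base case upward. A position with no move is L. Any other position is W if it can reach an L in one move, else L.
n=0: no move → L
n=1: no move → L
n=2: →0(L), so W
n=3: →1(L), so W
n=4: →1(L), so W
n=5: →1(L), so W
n=6: →4(W), 3(W), 2(W) — all W, so L
n=7: →5(W), 4(W), 3(W) — all W, so L
n=8: →6(L), so W
n=9: →7(L), so W
n=10: →7(L), so W
n=11: →7(L), so W
n=12: →10(W), 9(W), 8(W), 4(W) — all W, so L
n=13: →11(W), 10(W), 9(W), 5(W) — all W, so L
n=14: →12(L), so W
n=15: →13(L), so W
n=16: →13(L), so W
n=17: →13(L), so W
n=18: →16(W), 15(W), 14(W), 10(W) — all W, so L
n=19: →17(W), 16(W), 15(W), 11(W) — all W, so L
n=20: →18(L), so W
n=21: →19(L), so W
n=22: →19(L), so W
n=23: →19(L), so W
n=24: →22(W), 21(W), 20(W), 16(W) — all W, so L
n=25: →23(W), 22(W), 21(W), 17(W) — all W, so L
n=26: →24(L), so W
n=27: →25(L), so W
n=28: →25(L), so W
n=29: →25(L), so W
n=30: →28(W), 27(W), 26(W), 22(W) — all W, so L
n=31: →29(W), 28(W), 27(W), 23(W) — all W, so L
n=32: →30(L), so W
n=33: →31(L), so W
n=34: →31(L), so W
n=35: →31(L), so W
n=36: →34(W), 33(W), 32(W), 28(W) — all W, so L
n=37: →35(W), 34(W), 33(W), 29(W) — all W, so L
n=38: →36(L), so W
n=39: →37(L), so W
n=40: →37(L), so W
n=41: →37(L), so W
n=42: →40(W), 39(W), 38(W), 34(W) — all W, so L
n=43: →41(W), 40(W), 39(W), 35(W) — all W, so L
n=44: →42(L), so W
n=45: →43(L), so W
L entries with 0 ≤ n ≤ 45: n = 0, 1, 6, 7, 12, 13, 18, 19, 24, 25, 30, 31, 36, 37, 42, 43; that makes 16.

16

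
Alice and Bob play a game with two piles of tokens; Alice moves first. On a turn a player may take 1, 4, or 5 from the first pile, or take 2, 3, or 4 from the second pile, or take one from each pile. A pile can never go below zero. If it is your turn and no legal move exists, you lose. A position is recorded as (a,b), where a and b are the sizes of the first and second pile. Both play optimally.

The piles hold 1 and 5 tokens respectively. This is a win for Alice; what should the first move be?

Classify positions by backward induction: terminal positions (no move available) are L. From any other position, the mover wins iff some move reaches an L.
No move ever increases a pile, so every position that can arise here has a ≤ 1 and b ≤ 5; it is enough to label the cells with 0 ≤ a ≤ 1 and 0 ≤ b ≤ 5.
Every move lowers a or b (never raises either), so fill the grid row by row in increasing a, and left to right within a row: each cell's successors are then already labelled.
      b=0  b=1  b=2  b=3  b=4  b=5
a=0:    L    L    W    W    W    W
a=1:    W    W    W    L    L    W
Cells with no legal move (terminal, hence L): (0,0), (0,1).
The remaining L cells, each justified by listing all of its moves:
(1,3): →(0,3)(W), (1,1)(W), (1,0)(W), (0,2)(W) — all W, so L
(1,4): →(0,4)(W), (1,2)(W), (1,1)(W), (1,0)(W), (0,3)(W) — all W, so L
Every other cell has at least one move into one of the L cells above, so it is W.
From (1,5), the L positions reachable in one move are: (1,3).

Move to (1,3).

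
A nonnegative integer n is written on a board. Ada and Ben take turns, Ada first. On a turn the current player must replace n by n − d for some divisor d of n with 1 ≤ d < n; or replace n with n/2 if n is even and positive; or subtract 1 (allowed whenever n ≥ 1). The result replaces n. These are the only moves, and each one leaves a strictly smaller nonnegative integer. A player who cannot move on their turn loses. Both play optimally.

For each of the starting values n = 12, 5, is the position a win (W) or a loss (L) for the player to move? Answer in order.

12: W, 5: L

Compute win/loss labels from the base case upward. A position with no move is L. Any other position is W if it can reach an L in one move, else L.
n=0: no move → L
n=1: →0(L), so W
n=2: →1(W) only, which is W, so L
n=3: →2(L), so W
n=4: →2(L), so W
n=5: →4(W) only, which is W, so L
n=6: →5(L), so W
n=7: →6(W) only, which is W, so L
n=8: →7(L), so W
n=9: →6(W), 8(W) — all W, so L
n=10: →5(L), so W
n=11: →10(W) only, which is W, so L
n=12: →9(L), so W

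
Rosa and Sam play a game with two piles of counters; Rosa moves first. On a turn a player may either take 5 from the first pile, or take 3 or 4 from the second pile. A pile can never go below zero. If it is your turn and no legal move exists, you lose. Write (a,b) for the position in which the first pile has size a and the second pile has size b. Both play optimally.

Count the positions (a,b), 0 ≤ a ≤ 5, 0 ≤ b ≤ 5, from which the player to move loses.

18

Use the standard recursion: the mover loses at a terminal position; elsewhere, the mover wins exactly when some move hands the opponent an L position.
Every move lowers a or b (never raises either), so fill the grid row by row in increasing a, and left to right within a row: each cell's successors are then already labelled.
      b=0  b=1  b=2  b=3  b=4  b=5
a=0:    L    L    L    W    W    W
a=1:    L    L    L    W    W    W
a=2:    L    L    L    W    W    W
a=3:    L    L    L    W    W    W
a=4:    L    L    L    W    W    W
a=5:    W    W    W    L    L    L
Cells with no legal move (terminal, hence L): (0,0), (0,1), (0,2), (1,0), (1,1), (1,2), (2,0), (2,1), (2,2), (3,0), (3,1), (3,2), (4,0), (4,1), (4,2).
The remaining L cells, each justified by listing all of its moves:
(5,3): moves to (0,3)(W), (5,0)(W); every one is W ⇒ L
(5,4): moves to (0,4)(W), (5,1)(W), (5,0)(W); every one is W ⇒ L
(5,5): moves to (0,5)(W), (5,2)(W), (5,1)(W); every one is W ⇒ L
Every other cell has at least one move into one of the L cells above, so it is W.
L cells per row: a=0: 3, a=1: 3, a=2: 3, a=3: 3, a=4: 3, a=5: 3; total 18.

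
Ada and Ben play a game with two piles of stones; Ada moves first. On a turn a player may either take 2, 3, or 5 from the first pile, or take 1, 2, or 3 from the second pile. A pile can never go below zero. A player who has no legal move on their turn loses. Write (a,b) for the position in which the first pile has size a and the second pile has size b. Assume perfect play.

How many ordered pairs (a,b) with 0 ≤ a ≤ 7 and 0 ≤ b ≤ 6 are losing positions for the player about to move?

Classify positions by backward induction: terminal positions (no move available) are L. From any other position, the mover wins iff some move reaches an L.
Every move lowers a or b (never raises either), so fill the grid row by row in increasing a, and left to right within a row: each cell's successors are then already labelled.
      b=0  b=1  b=2  b=3  b=4  b=5  b=6
a=0:    L    W    W    W    L    W    W
a=1:    L    W    W    W    L    W    W
a=2:    W    L    W    W    W    L    W
a=3:    W    L    W    W    W    L    W
a=4:    W    W    L    W    W    W    L
a=5:    W    W    L    W    W    W    L
a=6:    W    W    W    L    W    W    W
a=7:    L    W    W    W    L    W    W
Cells with no legal move (terminal, hence L): (0,0), (1,0).
The remaining L cells, each justified by listing all of its moves:
(0,4): L (options (0,3)(W), (0,2)(W), (0,1)(W) are all W)
(1,4): L (options (1,3)(W), (1,2)(W), (1,1)(W) are all W)
(2,1): L (options (0,1)(W), (2,0)(W) are all W)
(2,5): L (options (0,5)(W), (2,4)(W), (2,3)(W), (2,2)(W) are all W)
(3,1): L (options (1,1)(W), (0,1)(W), (3,0)(W) are all W)
(3,5): L (options (1,5)(W), (0,5)(W), (3,4)(W), (3,3)(W), (3,2)(W) are all W)
(4,2): L (options (2,2)(W), (1,2)(W), (4,1)(W), (4,0)(W) are all W)
(4,6): L (options (2,6)(W), (1,6)(W), (4,5)(W), (4,4)(W), (4,3)(W) are all W)
(5,2): L (options (3,2)(W), (2,2)(W), (0,2)(W), (5,1)(W), (5,0)(W) are all W)
(5,6): L (options (3,6)(W), (2,6)(W), (0,6)(W), (5,5)(W), (5,4)(W), (5,3)(W) are all W)
(6,3): L (options (4,3)(W), (3,3)(W), (1,3)(W), (6,2)(W), (6,1)(W), (6,0)(W) are all W)
(7,0): L (options (5,0)(W), (4,0)(W), (2,0)(W) are all W)
(7,4): L (options (5,4)(W), (4,4)(W), (2,4)(W), (7,3)(W), (7,2)(W), (7,1)(W) are all W)
Every other cell has at least one move into one of the L cells above, so it is W.
L cells per row: a=0: 2, a=1: 2, a=2: 2, a=3: 2, a=4: 2, a=5: 2, a=6: 1, a=7: 2; total 15.

15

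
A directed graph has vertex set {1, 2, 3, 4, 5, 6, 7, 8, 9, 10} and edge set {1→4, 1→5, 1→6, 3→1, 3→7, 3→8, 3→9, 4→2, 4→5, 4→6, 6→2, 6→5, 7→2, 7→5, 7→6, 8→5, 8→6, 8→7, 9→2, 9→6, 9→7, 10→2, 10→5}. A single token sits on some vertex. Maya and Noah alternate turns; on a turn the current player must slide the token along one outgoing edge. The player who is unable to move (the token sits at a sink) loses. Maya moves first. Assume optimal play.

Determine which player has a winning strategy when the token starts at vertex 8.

Positions with no move are L. A position that does have a move is losing for the player to move precisely when every available move leads to a winning position for the opponent. Fill in the labels:
Every edge goes from a vertex to one that appears earlier in the order 2, 5, 6, 4, 7, 8, 9, 1, 3, 10, so processing vertices in that order labels each vertex after all of its successors.
2: no outgoing edge → L
5: no outgoing edge → L
6: →5(L), so W
4: →5(L), so W
7: →5(L), so W
8: →5(L), so W
9: →2(L), so W
1: →5(L), so W
3: →1(W), 9(W), 8(W), 7(W) — all W, so L
10: →5(L), so W
From 8 Maya can move to 5, reaching an L position.

Maya wins.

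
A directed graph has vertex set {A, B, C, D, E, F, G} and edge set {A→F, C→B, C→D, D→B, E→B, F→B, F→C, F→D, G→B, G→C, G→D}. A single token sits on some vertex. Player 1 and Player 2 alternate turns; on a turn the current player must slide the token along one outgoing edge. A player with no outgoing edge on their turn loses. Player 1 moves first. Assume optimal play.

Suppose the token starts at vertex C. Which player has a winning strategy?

Use the standard recursion: the mover loses at a terminal position; elsewhere, the mover wins exactly when some move hands the opponent an L position.
Every edge goes from a vertex to one that appears earlier in the order B, D, C, F, G, A, E, so processing vertices in that order labels each vertex after all of its successors.
B: no outgoing edge → L
D: W (go to B, an L position)
C: W (go to B, an L position)
F: W (go to B, an L position)
G: W (go to B, an L position)
A: L (sole option F(W) is W)
E: W (go to B, an L position)
From C Player 1 can move to B, reaching an L position.

Player 1 wins.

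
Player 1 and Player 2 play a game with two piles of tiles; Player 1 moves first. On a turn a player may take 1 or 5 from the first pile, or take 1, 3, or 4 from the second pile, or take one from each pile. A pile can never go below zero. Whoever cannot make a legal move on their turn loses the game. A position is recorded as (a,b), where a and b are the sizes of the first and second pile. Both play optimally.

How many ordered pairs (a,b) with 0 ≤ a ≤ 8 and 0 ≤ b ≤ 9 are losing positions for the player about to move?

24

Work bottom-up. With no move the player to move loses. Otherwise the position is W if at least one move leads to an L position for the opponent, and L if every move leads to a W.
Every move lowers a or b (never raises either), so fill the grid row by row in increasing a, and left to right within a row: each cell's successors are then already labelled.
      b=0  b=1  b=2  b=3  b=4  b=5  b=6  b=7  b=8  b=9
a=0:    L    W    L    W    W    W    W    L    W    L
a=1:    W    W    W    W    L    W    L    W    W    W
a=2:    L    W    L    W    W    W    W    W    L    W
a=3:    W    W    W    W    L    W    L    W    W    W
a=4:    L    W    L    W    W    W    W    W    L    W
a=5:    W    W    W    W    L    W    L    W    W    W
a=6:    L    W    L    W    W    W    W    W    L    W
a=7:    W    W    W    W    L    W    L    W    W    W
a=8:    L    W    L    W    W    W    W    W    L    W
Cells with no legal move (terminal, hence L): (0,0).
The remaining L cells, each justified by listing all of its moves:
(0,2): the only move is to (0,1)(W), a W ⇒ L
(0,7): moves to (0,6)(W), (0,4)(W), (0,3)(W); every one is W ⇒ L
(0,9): moves to (0,8)(W), (0,6)(W), (0,5)(W); every one is W ⇒ L
(1,4): moves to (0,4)(W), (1,3)(W), (1,1)(W), (1,0)(W), (0,3)(W); every one is W ⇒ L
(1,6): moves to (0,6)(W), (1,5)(W), (1,3)(W), (1,2)(W), (0,5)(W); every one is W ⇒ L
(2,0): the only move is to (1,0)(W), a W ⇒ L
(2,2): moves to (1,2)(W), (2,1)(W), (1,1)(W); every one is W ⇒ L
(2,8): moves to (1,8)(W), (2,7)(W), (2,5)(W), (2,4)(W), (1,7)(W); every one is W ⇒ L
(3,4): moves to (2,4)(W), (3,3)(W), (3,1)(W), (3,0)(W), (2,3)(W); every one is W ⇒ L
(3,6): moves to (2,6)(W), (3,5)(W), (3,3)(W), (3,2)(W), (2,5)(W); every one is W ⇒ L
(4,0): the only move is to (3,0)(W), a W ⇒ L
(4,2): moves to (3,2)(W), (4,1)(W), (3,1)(W); every one is W ⇒ L
(4,8): moves to (3,8)(W), (4,7)(W), (4,5)(W), (4,4)(W), (3,7)(W); every one is W ⇒ L
(5,4): moves to (4,4)(W), (0,4)(W), (5,3)(W), (5,1)(W), (5,0)(W), (4,3)(W); every one is W ⇒ L
(5,6): moves to (4,6)(W), (0,6)(W), (5,5)(W), (5,3)(W), (5,2)(W), (4,5)(W); every one is W ⇒ L
(6,0): moves to (5,0)(W), (1,0)(W); every one is W ⇒ L
(6,2): moves to (5,2)(W), (1,2)(W), (6,1)(W), (5,1)(W); every one is W ⇒ L
(6,8): moves to (5,8)(W), (1,8)(W), (6,7)(W), (6,5)(W), (6,4)(W), (5,7)(W); every one is W ⇒ L
(7,4): moves to (6,4)(W), (2,4)(W), (7,3)(W), (7,1)(W), (7,0)(W), (6,3)(W); every one is W ⇒ L
(7,6): moves to (6,6)(W), (2,6)(W), (7,5)(W), (7,3)(W), (7,2)(W), (6,5)(W); every one is W ⇒ L
(8,0): moves to (7,0)(W), (3,0)(W); every one is W ⇒ L
(8,2): moves to (7,2)(W), (3,2)(W), (8,1)(W), (7,1)(W); every one is W ⇒ L
(8,8): moves to (7,8)(W), (3,8)(W), (8,7)(W), (8,5)(W), (8,4)(W), (7,7)(W); every one is W ⇒ L
Every other cell has at least one move into one of the L cells above, so it is W.
L cells per row: a=0: 4, a=1: 2, a=2: 3, a=3: 2, a=4: 3, a=5: 2, a=6: 3, a=7: 2, a=8: 3; total 24.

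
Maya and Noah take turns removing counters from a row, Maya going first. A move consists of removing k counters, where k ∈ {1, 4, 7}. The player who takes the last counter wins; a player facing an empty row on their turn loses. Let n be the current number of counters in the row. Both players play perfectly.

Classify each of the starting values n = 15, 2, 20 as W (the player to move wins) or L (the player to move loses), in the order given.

Work bottom-up. With no move the player to move loses. Otherwise the position is W if at least one move leads to an L position for the opponent, and L if every move leads to a W.
n=0: no move → L
n=1: W (go to 0, an L position)
n=2: L (sole option 1(W) is W)
n=3: W (go to 2, an L position)
n=4: W (go to 0, an L position)
n=5: L (options 4(W), 1(W) are all W)
n=6: W (go to 5, an L position)
n=7: W (go to 0, an L position)
n=8: L (options 7(W), 4(W), 1(W) are all W)
n=9: W (go to 8, an L position)
n=10: L (options 9(W), 6(W), 3(W) are all W)
n=11: W (go to 10, an L position)
n=12: W (go to 8, an L position)
n=13: L (options 12(W), 9(W), 6(W) are all W)
n=14: W (go to 13, an L position)
n=15: W (go to 8, an L position)
n=16: L (options 15(W), 12(W), 9(W) are all W)
n=17: W (go to 16, an L position)
n=18: L (options 17(W), 14(W), 11(W) are all W)
n=19: W (go to 18, an L position)
n=20: W (go to 16, an L position)

15: W, 2: L, 20: W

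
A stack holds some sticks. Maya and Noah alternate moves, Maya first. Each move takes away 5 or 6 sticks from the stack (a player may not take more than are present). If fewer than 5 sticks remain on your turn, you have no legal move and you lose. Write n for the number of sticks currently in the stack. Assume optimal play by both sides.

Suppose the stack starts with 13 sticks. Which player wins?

Noah wins.

Classify positions by backward induction: terminal positions (no move available) are L. From any other position, the mover wins iff some move reaches an L.
n=0: no move → L
n=1: no move → L
n=2: no move → L
n=3: no move → L
n=4: no move → L
n=5: can move to 0, which is L ⇒ W
n=6: can move to 1, which is L ⇒ W
n=7: can move to 2, which is L ⇒ W
n=8: can move to 3, which is L ⇒ W
n=9: can move to 4, which is L ⇒ W
n=10: can move to 4, which is L ⇒ W
n=11: moves to 6(W), 5(W); every one is W ⇒ L
n=12: moves to 7(W), 6(W); every one is W ⇒ L
n=13: moves to 8(W), 7(W); every one is W ⇒ L
Every move from 13 reaches a W position, so the mover loses.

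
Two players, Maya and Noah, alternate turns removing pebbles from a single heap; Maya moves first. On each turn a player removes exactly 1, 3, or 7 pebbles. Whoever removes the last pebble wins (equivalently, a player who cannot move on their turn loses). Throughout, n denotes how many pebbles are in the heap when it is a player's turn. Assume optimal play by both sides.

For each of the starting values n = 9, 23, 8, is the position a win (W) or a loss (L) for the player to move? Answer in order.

Build the W/L table. Terminal = L. A non-terminal position is W if it has a move to some L; otherwise it is L.
n=0: no move → L
n=1: reaches L-position 0 → W
n=2: only reaches 1(W), which is W → L
n=3: reaches L-position 2 → W
n=4: only reaches 3(W), 1(W), all W → L
n=5: reaches L-position 4 → W
n=6: only reaches 5(W), 3(W), all W → L
n=7: reaches L-position 6 → W
n=8: only reaches 7(W), 5(W), 1(W), all W → L
n=9: reaches L-position 8 → W
n=10: only reaches 9(W), 7(W), 3(W), all W → L
n=11: reaches L-position 10 → W
n=12: only reaches 11(W), 9(W), 5(W), all W → L
n=13: reaches L-position 12 → W
n=14: only reaches 13(W), 11(W), 7(W), all W → L
n=15: reaches L-position 14 → W
n=16: only reaches 15(W), 13(W), 9(W), all W → L
n=17: reaches L-position 16 → W
n=18: only reaches 17(W), 15(W), 11(W), all W → L
n=19: reaches L-position 18 → W
n=20: only reaches 19(W), 17(W), 13(W), all W → L
n=21: reaches L-position 20 → W
n=22: only reaches 21(W), 19(W), 15(W), all W → L
n=23: reaches L-position 22 → W

9: W, 23: W, 8: L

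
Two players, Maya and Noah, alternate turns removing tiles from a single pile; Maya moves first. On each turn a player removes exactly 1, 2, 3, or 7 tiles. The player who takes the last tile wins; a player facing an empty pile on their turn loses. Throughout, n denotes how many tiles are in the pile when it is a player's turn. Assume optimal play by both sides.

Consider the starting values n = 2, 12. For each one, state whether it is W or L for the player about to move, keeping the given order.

2: W, 12: L

Build the W/L table. Terminal = L. A non-terminal position is W if it has a move to some L; otherwise it is L.
n=0: no move → L
n=1: reaches L-position 0 → W
n=2: reaches L-position 0 → W
n=3: reaches L-position 0 → W
n=4: only reaches 3(W), 2(W), 1(W), all W → L
n=5: reaches L-position 4 → W
n=6: reaches L-position 4 → W
n=7: reaches L-position 4 → W
n=8: only reaches 7(W), 6(W), 5(W), 1(W), all W → L
n=9: reaches L-position 8 → W
n=10: reaches L-position 8 → W
n=11: reaches L-position 8 → W
n=12: only reaches 11(W), 10(W), 9(W), 5(W), all W → L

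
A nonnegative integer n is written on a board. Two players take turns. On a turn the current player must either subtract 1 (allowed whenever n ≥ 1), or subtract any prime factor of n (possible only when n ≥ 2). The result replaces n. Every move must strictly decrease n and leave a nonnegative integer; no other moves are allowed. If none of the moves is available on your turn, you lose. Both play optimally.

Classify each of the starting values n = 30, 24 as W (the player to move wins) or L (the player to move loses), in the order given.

30: W, 24: L

Work bottom-up. With no move the player to move loses. Otherwise the position is W if at least one move leads to an L position for the opponent, and L if every move leads to a W.
n=0: no move → L
n=1: reaches L-position 0 → W
n=2: reaches L-position 0 → W
n=3: reaches L-position 0 → W
n=4: only reaches 2(W), 3(W), all W → L
n=5: reaches L-position 0 → W
n=6: reaches L-position 4 → W
n=7: reaches L-position 0 → W
n=8: only reaches 6(W), 7(W), all W → L
n=9: reaches L-position 8 → W
n=10: reaches L-position 8 → W
n=11: reaches L-position 0 → W
n=12: only reaches 9(W), 10(W), 11(W), all W → L
n=13: reaches L-position 0 → W
n=14: reaches L-position 12 → W
n=15: reaches L-position 12 → W
n=16: only reaches 14(W), 15(W), all W → L
n=17: reaches L-position 0 → W
n=18: reaches L-position 16 → W
n=19: reaches L-position 0 → W
n=20: only reaches 15(W), 18(W), 19(W), all W → L
n=21: reaches L-position 20 → W
n=22: reaches L-position 20 → W
n=23: reaches L-position 0 → W
n=24: only reaches 21(W), 22(W), 23(W), all W → L
n=25: reaches L-position 20 → W
n=26: reaches L-position 24 → W
n=27: reaches L-position 24 → W
n=28: only reaches 21(W), 26(W), 27(W), all W → L
n=29: reaches L-position 0 → W
n=30: reaches L-position 28 → W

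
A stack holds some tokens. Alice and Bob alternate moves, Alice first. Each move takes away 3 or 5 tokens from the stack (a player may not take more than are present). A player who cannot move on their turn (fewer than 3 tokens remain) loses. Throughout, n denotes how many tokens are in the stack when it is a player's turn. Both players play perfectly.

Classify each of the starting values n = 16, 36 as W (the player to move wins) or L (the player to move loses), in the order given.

Build the W/L table. Terminal = L. A non-terminal position is W if it has a move to some L; otherwise it is L.
n=0: no move → L
n=1: no move → L
n=2: no move → L
n=3: →0(L), so W
n=4: →1(L), so W
n=5: →2(L), so W
n=6: →1(L), so W
n=7: →2(L), so W
n=8: →5(W), 3(W) — all W, so L
n=9: →6(W), 4(W) — all W, so L
n=10: →7(W), 5(W) — all W, so L
n=11: →8(L), so W
n=12: →9(L), so W
n=13: →10(L), so W
n=14: →9(L), so W
n=15: →10(L), so W
n=16: →13(W), 11(W) — all W, so L
n=17: →14(W), 12(W) — all W, so L
n=18: →15(W), 13(W) — all W, so L
n=19: →16(L), so W
n=20: →17(L), so W
n=21: →18(L), so W
n=22: →17(L), so W
n=23: →18(L), so W
n=24: →21(W), 19(W) — all W, so L
n=25: →22(W), 20(W) — all W, so L
n=26: →23(W), 21(W) — all W, so L
n=27: →24(L), so W
n=28: →25(L), so W
n=29: →26(L), so W
n=30: →25(L), so W
n=31: →26(L), so W
n=32: →29(W), 27(W) — all W, so L
n=33: →30(W), 28(W) — all W, so L
n=34: →31(W), 29(W) — all W, so L
n=35: →32(L), so W
n=36: →33(L), so W

16: L, 36: W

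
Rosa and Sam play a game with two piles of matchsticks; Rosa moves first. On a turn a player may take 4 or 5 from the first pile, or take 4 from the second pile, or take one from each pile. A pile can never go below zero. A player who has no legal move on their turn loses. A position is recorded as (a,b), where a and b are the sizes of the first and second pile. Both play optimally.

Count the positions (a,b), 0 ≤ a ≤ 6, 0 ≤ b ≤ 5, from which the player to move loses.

Compute win/loss labels from the base case upward. A position with no move is L. Any other position is W if it can reach an L in one move, else L.
Every move lowers a or b (never raises either), so fill the grid row by row in increasing a, and left to right within a row: each cell's successors are then already labelled.
      b=0  b=1  b=2  b=3  b=4  b=5
a=0:    L    L    L    L    W    W
a=1:    L    W    W    W    W    L
a=2:    L    W    L    L    W    L
a=3:    L    W    L    W    W    L
a=4:    W    W    W    W    L    L
a=5:    W    W    W    W    L    W
a=6:    W    L    W    W    L    W
Cells with no legal move (terminal, hence L): (0,0), (0,1), (0,2), (0,3), (1,0), (2,0), (3,0).
The remaining L cells, each justified by listing all of its moves:
(1,5): L (options (1,1)(W), (0,4)(W) are all W)
(2,2): L (sole option (1,1)(W) is W)
(2,3): L (sole option (1,2)(W) is W)
(2,5): L (options (2,1)(W), (1,4)(W) are all W)
(3,2): L (sole option (2,1)(W) is W)
(3,5): L (options (3,1)(W), (2,4)(W) are all W)
(4,4): L (options (0,4)(W), (4,0)(W), (3,3)(W) are all W)
(4,5): L (options (0,5)(W), (4,1)(W), (3,4)(W) are all W)
(5,4): L (options (1,4)(W), (0,4)(W), (5,0)(W), (4,3)(W) are all W)
(6,1): L (options (2,1)(W), (1,1)(W), (5,0)(W) are all W)
(6,4): L (options (2,4)(W), (1,4)(W), (6,0)(W), (5,3)(W) are all W)
Every other cell has at least one move into one of the L cells above, so it is W.
L cells per row: a=0: 4, a=1: 2, a=2: 4, a=3: 3, a=4: 2, a=5: 1, a=6: 2; total 18.

18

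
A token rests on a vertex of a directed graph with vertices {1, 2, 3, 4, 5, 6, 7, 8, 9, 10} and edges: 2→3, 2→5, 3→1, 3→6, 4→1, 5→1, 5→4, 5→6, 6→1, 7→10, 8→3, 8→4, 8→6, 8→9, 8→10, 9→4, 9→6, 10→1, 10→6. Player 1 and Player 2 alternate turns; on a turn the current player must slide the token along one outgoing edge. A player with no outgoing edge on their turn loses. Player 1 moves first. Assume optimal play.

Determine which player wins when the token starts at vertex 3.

Player 1 wins.

Build the W/L table. Terminal = L. A non-terminal position is W if it has a move to some L; otherwise it is L.
Every edge goes from a vertex to one that appears earlier in the order 1, 6, 10, 4, 9, 3, 8, 7, 5, 2, so processing vertices in that order labels each vertex after all of its successors.
1: no outgoing edge → L
6: →1(L), so W
10: →1(L), so W
4: →1(L), so W
9: →4(W), 6(W) — all W, so L
3: →1(L), so W
8: →9(L), so W
7: →10(W) only, which is W, so L
5: →1(L), so W
2: →5(W), 3(W) — all W, so L
From 3 Player 1 can move to 1, reaching an L position.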